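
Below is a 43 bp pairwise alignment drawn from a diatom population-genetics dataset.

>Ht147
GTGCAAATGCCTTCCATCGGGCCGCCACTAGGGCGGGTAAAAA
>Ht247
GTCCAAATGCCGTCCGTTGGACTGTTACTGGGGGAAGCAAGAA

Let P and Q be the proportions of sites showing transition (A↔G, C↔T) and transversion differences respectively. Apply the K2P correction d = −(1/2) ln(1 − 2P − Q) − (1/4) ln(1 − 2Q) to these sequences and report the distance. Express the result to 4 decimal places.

0.4730

The sequences differ at positions 3 (G/C, transversion), 12 (T/G, transversion), 16 (A/G, transition), 18 (C/T, transition), 21 (G/A, transition), 23 (C/T, transition), 25 (C/T, transition), 26 (C/T, transition), 30 (A/G, transition), 34 (C/G, transversion), 35 (G/A, transition), 36 (G/A, transition), 38 (T/C, transition), 41 (A/G, transition).
Of the 14 differences, 11 transitions and 3 transversions over 43 sites: P = 11/43 = 0.255814, Q = 3/43 = 0.069767.
d = −0.5·ln(0.418605) − 0.25·ln(0.860466) = −0.5·(-0.870828) − 0.25·(-0.150281) = 0.4730.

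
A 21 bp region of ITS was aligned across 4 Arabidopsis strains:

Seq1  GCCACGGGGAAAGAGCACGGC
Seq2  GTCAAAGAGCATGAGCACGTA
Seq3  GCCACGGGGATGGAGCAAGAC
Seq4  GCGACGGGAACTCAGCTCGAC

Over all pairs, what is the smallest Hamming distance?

4

Pairwise Hamming distances:
  Seq1 vs Seq2: 8
  Seq1 vs Seq3: 4
  Seq1 vs Seq4: 7
  Seq2 vs Seq3: 10
  Seq2 vs Seq4: 12
  Seq3 vs Seq4: 7
The smallest is 4, between Seq1 and Seq3.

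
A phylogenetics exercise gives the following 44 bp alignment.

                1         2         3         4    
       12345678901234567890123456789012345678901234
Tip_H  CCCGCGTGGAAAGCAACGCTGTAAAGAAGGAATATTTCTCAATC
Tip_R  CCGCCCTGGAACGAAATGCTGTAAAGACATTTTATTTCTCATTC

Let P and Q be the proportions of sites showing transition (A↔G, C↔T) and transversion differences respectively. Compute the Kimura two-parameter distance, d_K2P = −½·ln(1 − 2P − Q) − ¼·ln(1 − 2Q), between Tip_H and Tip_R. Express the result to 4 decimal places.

0.3430

Differing sites — 3:C/G (Tv); 4:G/C (Tv); 6:G/C (Tv); 12:A/C (Tv); 14:C/A (Tv); 17:C/T (Ti); 28:A/C (Tv); 29:G/A (Ti); 30:G/T (Tv); 31:A/T (Tv); 32:A/T (Tv); 42:A/T (Tv).
Of the 12 differences, 2 transitions and 10 transversions over 44 sites: P = 2/44 = 0.045455, Q = 10/44 = 0.227273.
d = −0.5·ln(0.681817) − 0.25·ln(0.545454) = −0.5·(-0.382994) − 0.25·(-0.606137) = 0.3430.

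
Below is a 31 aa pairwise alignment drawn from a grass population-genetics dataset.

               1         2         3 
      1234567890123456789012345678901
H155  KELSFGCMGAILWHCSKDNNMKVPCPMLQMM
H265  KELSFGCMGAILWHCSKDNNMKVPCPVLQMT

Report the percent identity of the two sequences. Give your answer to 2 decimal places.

93.55%

Differing sites — 27:M/V; 31:M/T.
29 of the 31 sites match, so the percent identity is 29/31 × 100 = 93.55%.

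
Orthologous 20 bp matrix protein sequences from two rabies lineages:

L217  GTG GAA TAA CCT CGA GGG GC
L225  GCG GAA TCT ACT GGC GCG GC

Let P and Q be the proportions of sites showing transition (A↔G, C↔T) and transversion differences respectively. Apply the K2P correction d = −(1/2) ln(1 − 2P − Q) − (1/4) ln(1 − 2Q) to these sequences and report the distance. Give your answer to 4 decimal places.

The sequences differ at positions 2 (T/C, transition), 8 (A/C, transversion), 9 (A/T, transversion), 10 (C/A, transversion), 13 (C/G, transversion), 15 (A/C, transversion), 17 (G/C, transversion).
Of the 7 differences, 1 transition and 6 transversions over 20 sites: P = 1/20 = 0.050000, Q = 6/20 = 0.300000.
d = −0.5·ln(0.600000) − 0.25·ln(0.400000) = −0.5·(-0.510826) − 0.25·(-0.916291) = 0.4845.

0.4845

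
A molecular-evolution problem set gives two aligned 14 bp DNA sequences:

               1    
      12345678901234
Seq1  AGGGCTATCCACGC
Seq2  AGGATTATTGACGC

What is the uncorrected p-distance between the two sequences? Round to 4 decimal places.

0.2857

Mismatches occur at site 4 (G→A), site 5 (C→T), site 9 (C→T), site 10 (C→G).
There are 4 differences over 14 sites, so p = 4/14 = 0.2857.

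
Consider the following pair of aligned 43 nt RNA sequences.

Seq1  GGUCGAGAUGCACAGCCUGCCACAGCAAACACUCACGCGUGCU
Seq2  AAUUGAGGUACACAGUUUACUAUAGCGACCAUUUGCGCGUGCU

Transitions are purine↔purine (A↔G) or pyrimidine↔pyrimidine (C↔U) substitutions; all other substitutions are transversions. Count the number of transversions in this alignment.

The sequences differ at positions 1 (G/A, transition), 2 (G/A, transition), 4 (C/U, transition), 8 (A/G, transition), 10 (G/A, transition), 16 (C/U, transition), 17 (C/U, transition), 19 (G/A, transition), 21 (C/U, transition), 23 (C/U, transition), 27 (A/G, transition), 29 (A/C, transversion), 32 (C/U, transition), 34 (C/U, transition), 35 (A/G, transition).
Of the 15 differences, 14 transitions and 1 transversion, so the answer is 1.

1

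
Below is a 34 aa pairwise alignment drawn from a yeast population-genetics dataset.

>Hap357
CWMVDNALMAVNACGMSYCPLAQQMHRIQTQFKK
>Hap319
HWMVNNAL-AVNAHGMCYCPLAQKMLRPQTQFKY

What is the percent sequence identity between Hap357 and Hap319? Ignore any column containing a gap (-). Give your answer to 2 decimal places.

75.76%

Excluding the 1 gap column leaves 33 comparable sites.
Differing sites — 1:C/H; 5:D/N; 14:C/H; 17:S/C; 24:Q/K; 26:H/L; 28:I/P; 34:K/Y.
25 of the 33 comparable sites match, so the percent identity is 25/33 × 100 = 75.76%.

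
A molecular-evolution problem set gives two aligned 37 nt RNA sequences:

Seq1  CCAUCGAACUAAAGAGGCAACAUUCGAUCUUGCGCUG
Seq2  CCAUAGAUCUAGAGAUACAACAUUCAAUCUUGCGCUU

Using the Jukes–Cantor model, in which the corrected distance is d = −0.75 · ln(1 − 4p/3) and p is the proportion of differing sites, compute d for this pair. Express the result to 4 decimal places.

The sequences differ at positions 5 (C/A), 8 (A/U), 12 (A/G), 16 (G/U), 17 (G/A), 26 (G/A), 37 (G/U).
p = 7/37 = 0.189189.
d = −0.75 · ln(1 − (4/3)·0.189189) = −0.75 · ln(0.747748) = −0.75 · (-0.290689) = 0.2180.

0.2180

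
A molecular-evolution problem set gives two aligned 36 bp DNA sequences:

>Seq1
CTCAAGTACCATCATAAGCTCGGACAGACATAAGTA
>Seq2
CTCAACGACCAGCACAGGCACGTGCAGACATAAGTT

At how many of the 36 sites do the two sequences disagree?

9

Differing sites — 6:G/C; 7:T/G; 12:T/G; 15:T/C; 17:A/G; 20:T/A; 23:G/T; 24:A/G; 36:A/T.
That gives 9 mismatches out of 36 aligned sites, so the Hamming distance is 9.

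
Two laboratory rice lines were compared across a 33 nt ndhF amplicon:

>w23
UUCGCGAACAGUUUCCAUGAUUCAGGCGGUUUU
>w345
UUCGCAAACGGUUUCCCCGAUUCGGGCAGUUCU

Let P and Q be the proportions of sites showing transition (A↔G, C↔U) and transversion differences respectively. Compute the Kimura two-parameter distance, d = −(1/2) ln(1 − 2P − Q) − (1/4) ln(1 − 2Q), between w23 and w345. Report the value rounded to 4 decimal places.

Mismatches occur at site 6 (G→A, transition), site 10 (A→G, transition), site 17 (A→C, transversion), site 18 (U→C, transition), site 24 (A→G, transition), site 28 (G→A, transition), site 32 (U→C, transition).
Of the 7 differences, 6 transitions and 1 transversion over 33 sites: P = 6/33 = 0.181818, Q = 1/33 = 0.030303.
d = −0.5·ln(0.606061) − 0.25·ln(0.939394) = −0.5·(-0.500775) − 0.25·(-0.062520) = 0.2660.

0.2660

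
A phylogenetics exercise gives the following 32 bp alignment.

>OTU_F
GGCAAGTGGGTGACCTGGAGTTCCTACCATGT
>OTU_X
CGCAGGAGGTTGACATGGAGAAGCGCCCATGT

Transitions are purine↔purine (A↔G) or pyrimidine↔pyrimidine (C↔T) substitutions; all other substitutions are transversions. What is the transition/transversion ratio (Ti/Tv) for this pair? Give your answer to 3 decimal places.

0.111

Differing sites — 1:G/C (Tv); 5:A/G (Ti); 7:T/A (Tv); 10:G/T (Tv); 15:C/A (Tv); 21:T/A (Tv); 22:T/A (Tv); 23:C/G (Tv); 25:T/G (Tv); 26:A/C (Tv).
Of the 10 differences, 1 transition and 9 transversions, so Ti/Tv = 1/9 = 0.111.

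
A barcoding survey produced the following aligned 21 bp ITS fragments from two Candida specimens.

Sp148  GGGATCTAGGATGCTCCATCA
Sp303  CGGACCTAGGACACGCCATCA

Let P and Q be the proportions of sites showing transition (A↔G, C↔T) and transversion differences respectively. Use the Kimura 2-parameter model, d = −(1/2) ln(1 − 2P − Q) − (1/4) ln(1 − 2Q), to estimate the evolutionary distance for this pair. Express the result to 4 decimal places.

Differing sites — 1:G/C (Tv); 5:T/C (Ti); 12:T/C (Ti); 13:G/A (Ti); 15:T/G (Tv).
Of the 5 differences, 3 transitions and 2 transversions over 21 sites: P = 3/21 = 0.142857, Q = 2/21 = 0.095238.
d = −0.5·ln(0.619048) − 0.25·ln(0.809524) = −0.5·(-0.479572) − 0.25·(-0.211309) = 0.2926.

0.2926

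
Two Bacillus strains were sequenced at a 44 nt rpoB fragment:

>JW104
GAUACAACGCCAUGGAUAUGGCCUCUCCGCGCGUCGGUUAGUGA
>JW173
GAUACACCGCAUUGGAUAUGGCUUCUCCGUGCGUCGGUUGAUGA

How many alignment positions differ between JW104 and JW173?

7

The sequences differ at positions 7 (A/C), 11 (C/A), 12 (A/U), 23 (C/U), 30 (C/U), 40 (A/G), 41 (G/A).
That gives 7 mismatches out of 44 aligned sites, so the Hamming distance is 7.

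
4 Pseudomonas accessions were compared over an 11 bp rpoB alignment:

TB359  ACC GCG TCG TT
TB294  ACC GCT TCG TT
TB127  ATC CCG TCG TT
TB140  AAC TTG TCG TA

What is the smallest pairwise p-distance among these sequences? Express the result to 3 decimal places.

0.091

Pairwise Hamming distances:
  TB359 vs TB294: 1
  TB359 vs TB127: 2
  TB359 vs TB140: 4
  TB294 vs TB127: 3
  TB294 vs TB140: 5
  TB127 vs TB140: 4
The smallest is 1 mismatch, between TB359 and TB294; p = 1/11 = 0.091.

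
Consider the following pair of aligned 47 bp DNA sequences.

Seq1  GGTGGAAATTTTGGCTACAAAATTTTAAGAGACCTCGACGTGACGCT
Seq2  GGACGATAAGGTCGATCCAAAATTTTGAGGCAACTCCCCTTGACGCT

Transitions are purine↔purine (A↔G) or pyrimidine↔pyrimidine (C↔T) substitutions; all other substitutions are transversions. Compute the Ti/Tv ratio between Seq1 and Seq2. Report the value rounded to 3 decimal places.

0.143

Differing sites — 3:T/A (Tv); 4:G/C (Tv); 7:A/T (Tv); 9:T/A (Tv); 10:T/G (Tv); 11:T/G (Tv); 13:G/C (Tv); 15:C/A (Tv); 17:A/C (Tv); 27:A/G (Ti); 30:A/G (Ti); 31:G/C (Tv); 33:C/A (Tv); 37:G/C (Tv); 38:A/C (Tv); 40:G/T (Tv).
Of the 16 differences, 2 transitions and 14 transversions, so Ti/Tv = 2/14 = 0.143.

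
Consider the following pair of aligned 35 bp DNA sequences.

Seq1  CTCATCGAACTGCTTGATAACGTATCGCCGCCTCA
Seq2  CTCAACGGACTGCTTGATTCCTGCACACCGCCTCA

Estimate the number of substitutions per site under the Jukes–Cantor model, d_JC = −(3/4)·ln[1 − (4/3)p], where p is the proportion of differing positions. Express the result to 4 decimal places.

The sequences differ at positions 5 (T/A), 8 (A/G), 19 (A/T), 20 (A/C), 22 (G/T), 23 (T/G), 24 (A/C), 25 (T/A), 27 (G/A).
p = 9/35 = 0.257143.
d = −0.75 · ln(1 − (4/3)·0.257143) = −0.75 · ln(0.657143) = −0.75 · (-0.419854) = 0.3149.

0.3149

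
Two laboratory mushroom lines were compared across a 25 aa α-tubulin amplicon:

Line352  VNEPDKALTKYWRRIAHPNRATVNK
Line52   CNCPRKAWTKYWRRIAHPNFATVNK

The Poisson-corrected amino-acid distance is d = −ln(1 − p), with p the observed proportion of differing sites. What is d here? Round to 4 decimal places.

0.2231

Mismatches occur at site 1 (V→C), site 3 (E→C), site 5 (D→R), site 8 (L→W), site 20 (R→F).
p = 5/25 = 0.200000.
d = −ln(1 − 0.200000) = −ln(0.800000) = 0.2231.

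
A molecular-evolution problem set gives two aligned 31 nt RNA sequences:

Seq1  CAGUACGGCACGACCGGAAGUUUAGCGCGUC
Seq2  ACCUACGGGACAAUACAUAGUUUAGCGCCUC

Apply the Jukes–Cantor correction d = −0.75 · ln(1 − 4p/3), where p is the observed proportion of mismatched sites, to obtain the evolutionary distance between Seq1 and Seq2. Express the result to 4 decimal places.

Mismatches occur at site 1 (C→A), site 2 (A→C), site 3 (G→C), site 9 (C→G), site 12 (G→A), site 14 (C→U), site 15 (C→A), site 16 (G→C), site 17 (G→A), site 18 (A→U), site 29 (G→C).
p = 11/31 = 0.354839.
d = −0.75 · ln(1 − (4/3)·0.354839) = −0.75 · ln(0.526881) = −0.75 · (-0.640781) = 0.4806.

0.4806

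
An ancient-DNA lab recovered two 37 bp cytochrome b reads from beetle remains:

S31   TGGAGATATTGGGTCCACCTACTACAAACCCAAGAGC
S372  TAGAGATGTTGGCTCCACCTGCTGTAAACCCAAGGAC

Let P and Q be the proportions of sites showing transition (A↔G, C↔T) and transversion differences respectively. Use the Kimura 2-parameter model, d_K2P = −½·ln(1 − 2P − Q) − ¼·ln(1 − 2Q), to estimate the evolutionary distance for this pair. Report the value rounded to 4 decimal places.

Differing sites — 2:G/A (Ti); 8:A/G (Ti); 13:G/C (Tv); 21:A/G (Ti); 24:A/G (Ti); 25:C/T (Ti); 35:A/G (Ti); 36:G/A (Ti).
Of the 8 differences, 7 transitions and 1 transversion over 37 sites: P = 7/37 = 0.189189, Q = 1/37 = 0.027027.
d = −0.5·ln(0.594595) − 0.25·ln(0.945946) = −0.5·(-0.519875) − 0.25·(-0.055570) = 0.2738.

0.2738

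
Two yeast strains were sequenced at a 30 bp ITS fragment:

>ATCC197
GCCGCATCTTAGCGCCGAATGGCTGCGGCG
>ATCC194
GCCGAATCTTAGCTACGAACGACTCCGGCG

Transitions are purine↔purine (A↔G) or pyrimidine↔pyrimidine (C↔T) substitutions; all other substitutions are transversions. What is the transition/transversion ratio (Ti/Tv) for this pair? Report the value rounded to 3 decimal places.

0.500

Mismatches occur at site 5 (C↔A, transversion), site 14 (G↔T, transversion), site 15 (C↔A, transversion), site 20 (T↔C, transition), site 22 (G↔A, transition), site 25 (G↔C, transversion).
Of the 6 differences, 2 transitions and 4 transversions, so Ti/Tv = 2/4 = 0.500.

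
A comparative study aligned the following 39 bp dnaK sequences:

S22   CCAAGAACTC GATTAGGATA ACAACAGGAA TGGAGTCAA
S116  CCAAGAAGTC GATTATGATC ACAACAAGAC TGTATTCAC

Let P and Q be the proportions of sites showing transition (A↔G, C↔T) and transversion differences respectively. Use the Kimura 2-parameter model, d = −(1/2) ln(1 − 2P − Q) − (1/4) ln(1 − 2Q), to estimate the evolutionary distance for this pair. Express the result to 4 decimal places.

0.2424

Mismatches occur at site 8 (C/G, transversion), site 16 (G/T, transversion), site 20 (A/C, transversion), site 27 (G/A, transition), site 30 (A/C, transversion), site 33 (G/T, transversion), site 35 (G/T, transversion), site 39 (A/C, transversion).
Of the 8 differences, 1 transition and 7 transversions over 39 sites: P = 1/39 = 0.025641, Q = 7/39 = 0.179487.
d = −0.5·ln(0.769231) − 0.25·ln(0.641026) = −0.5·(-0.262364) − 0.25·(-0.444685) = 0.2424.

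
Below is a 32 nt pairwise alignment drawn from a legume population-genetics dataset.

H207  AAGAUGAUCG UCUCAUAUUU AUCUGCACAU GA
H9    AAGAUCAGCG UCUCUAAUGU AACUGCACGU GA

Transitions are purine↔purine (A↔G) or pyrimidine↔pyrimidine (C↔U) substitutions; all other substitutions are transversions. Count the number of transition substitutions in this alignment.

1

The sequences differ at positions 6 (G/C, transversion), 8 (U/G, transversion), 15 (A/U, transversion), 16 (U/A, transversion), 19 (U/G, transversion), 22 (U/A, transversion), 29 (A/G, transition).
Of the 7 differences, 1 transition and 6 transversions, so the answer is 1.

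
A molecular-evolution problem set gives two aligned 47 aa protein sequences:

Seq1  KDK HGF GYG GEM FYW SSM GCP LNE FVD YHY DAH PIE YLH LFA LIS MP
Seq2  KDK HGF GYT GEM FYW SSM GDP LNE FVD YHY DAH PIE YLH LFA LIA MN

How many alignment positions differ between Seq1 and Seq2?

4

Mismatches occur at site 9 (G↔T), site 20 (C↔D), site 45 (S↔A), site 47 (P↔N).
That gives 4 mismatches out of 47 aligned sites, so the Hamming distance is 4.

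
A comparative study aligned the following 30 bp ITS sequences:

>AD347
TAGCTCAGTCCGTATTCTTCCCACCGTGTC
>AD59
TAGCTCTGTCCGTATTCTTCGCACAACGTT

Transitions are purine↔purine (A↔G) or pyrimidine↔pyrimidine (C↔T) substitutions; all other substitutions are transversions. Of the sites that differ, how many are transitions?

3

Mismatches occur at site 7 (A→T, transversion), site 21 (C→G, transversion), site 25 (C→A, transversion), site 26 (G→A, transition), site 27 (T→C, transition), site 30 (C→T, transition).
Of the 6 differences, 3 transitions and 3 transversions, so the answer is 3.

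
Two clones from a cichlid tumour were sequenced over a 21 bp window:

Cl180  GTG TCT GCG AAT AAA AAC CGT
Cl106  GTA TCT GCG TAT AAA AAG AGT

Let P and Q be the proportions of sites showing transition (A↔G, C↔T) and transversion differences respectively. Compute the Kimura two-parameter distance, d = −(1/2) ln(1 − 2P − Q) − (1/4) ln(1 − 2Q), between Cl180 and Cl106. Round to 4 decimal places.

0.2201

Mismatches occur at site 3 (G↔A, transition), site 10 (A↔T, transversion), site 18 (C↔G, transversion), site 19 (C↔A, transversion).
Of the 4 differences, 1 transition and 3 transversions over 21 sites: P = 1/21 = 0.047619, Q = 3/21 = 0.142857.
d = −0.5·ln(0.761905) − 0.25·ln(0.714286) = −0.5·(-0.271933) − 0.25·(-0.336472) = 0.2201.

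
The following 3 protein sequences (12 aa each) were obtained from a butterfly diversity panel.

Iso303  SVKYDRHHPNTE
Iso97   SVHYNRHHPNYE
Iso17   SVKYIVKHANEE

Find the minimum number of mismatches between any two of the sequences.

Pairwise Hamming distances:
  Iso303 vs Iso97: 3
  Iso303 vs Iso17: 5
  Iso97 vs Iso17: 6
The smallest is 3, between Iso303 and Iso97.

3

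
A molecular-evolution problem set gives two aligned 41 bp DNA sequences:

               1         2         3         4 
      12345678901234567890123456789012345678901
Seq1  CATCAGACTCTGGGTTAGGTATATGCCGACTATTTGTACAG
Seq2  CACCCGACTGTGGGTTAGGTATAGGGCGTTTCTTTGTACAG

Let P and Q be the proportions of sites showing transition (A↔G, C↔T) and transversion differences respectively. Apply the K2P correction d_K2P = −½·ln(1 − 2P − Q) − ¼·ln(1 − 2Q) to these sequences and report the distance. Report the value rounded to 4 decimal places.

Differing sites — 3:T/C (Ti); 5:A/C (Tv); 10:C/G (Tv); 24:T/G (Tv); 26:C/G (Tv); 29:A/T (Tv); 30:C/T (Ti); 32:A/C (Tv).
Of the 8 differences, 2 transitions and 6 transversions over 41 sites: P = 2/41 = 0.048780, Q = 6/41 = 0.146341.
d = −0.5·ln(0.756099) − 0.25·ln(0.707318) = −0.5·(-0.279583) − 0.25·(-0.346275) = 0.2264.

0.2264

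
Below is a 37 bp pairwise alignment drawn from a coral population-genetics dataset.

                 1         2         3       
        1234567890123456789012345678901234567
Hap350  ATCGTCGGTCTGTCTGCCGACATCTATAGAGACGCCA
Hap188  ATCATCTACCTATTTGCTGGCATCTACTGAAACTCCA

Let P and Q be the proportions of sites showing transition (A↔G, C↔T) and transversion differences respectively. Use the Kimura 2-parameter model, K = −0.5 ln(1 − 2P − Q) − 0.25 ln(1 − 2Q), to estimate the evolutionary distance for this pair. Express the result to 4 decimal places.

Mismatches occur at site 4 (G↔A, transition), site 7 (G↔T, transversion), site 8 (G↔A, transition), site 9 (T↔C, transition), site 12 (G↔A, transition), site 14 (C↔T, transition), site 18 (C↔T, transition), site 20 (A↔G, transition), site 27 (T↔C, transition), site 28 (A↔T, transversion), site 31 (G↔A, transition), site 34 (G↔T, transversion).
Of the 12 differences, 9 transitions and 3 transversions over 37 sites: P = 9/37 = 0.243243, Q = 3/37 = 0.081081.
d = −0.5·ln(0.432433) − 0.25·ln(0.837838) = −0.5·(-0.838328) − 0.25·(-0.176931) = 0.4634.

0.4634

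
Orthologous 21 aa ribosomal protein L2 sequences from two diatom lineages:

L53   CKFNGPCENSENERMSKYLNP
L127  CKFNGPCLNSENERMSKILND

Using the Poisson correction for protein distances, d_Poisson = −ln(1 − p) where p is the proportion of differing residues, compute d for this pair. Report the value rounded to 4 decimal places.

Mismatches occur at site 8 (E↔L), site 18 (Y↔I), site 21 (P↔D).
p = 3/21 = 0.142857.
d = −ln(1 − 0.142857) = −ln(0.857143) = 0.1542.

0.1542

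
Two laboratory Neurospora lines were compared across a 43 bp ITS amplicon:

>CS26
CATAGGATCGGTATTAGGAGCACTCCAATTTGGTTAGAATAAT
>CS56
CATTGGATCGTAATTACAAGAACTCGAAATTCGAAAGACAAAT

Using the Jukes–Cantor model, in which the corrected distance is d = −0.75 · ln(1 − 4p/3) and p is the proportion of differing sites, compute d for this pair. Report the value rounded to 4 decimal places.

0.3870

Differing sites — 4:A/T; 11:G/T; 12:T/A; 17:G/C; 18:G/A; 21:C/A; 26:C/G; 29:T/A; 32:G/C; 34:T/A; 35:T/A; 39:A/C; 40:T/A.
p = 13/43 = 0.302326.
d = −0.75 · ln(1 − (4/3)·0.302326) = −0.75 · ln(0.596899) = −0.75 · (-0.516007) = 0.3870.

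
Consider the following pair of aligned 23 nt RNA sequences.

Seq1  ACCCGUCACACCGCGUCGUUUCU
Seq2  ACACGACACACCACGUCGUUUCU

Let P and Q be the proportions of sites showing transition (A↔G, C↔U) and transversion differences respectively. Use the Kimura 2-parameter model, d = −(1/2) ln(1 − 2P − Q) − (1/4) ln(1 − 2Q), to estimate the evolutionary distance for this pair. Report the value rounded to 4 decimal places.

0.1433

Mismatches occur at site 3 (C/A, transversion), site 6 (U/A, transversion), site 13 (G/A, transition).
Of the 3 differences, 1 transition and 2 transversions over 23 sites: P = 1/23 = 0.043478, Q = 2/23 = 0.086957.
d = −0.5·ln(0.826087) − 0.25·ln(0.826086) = −0.5·(-0.191055) − 0.25·(-0.191056) = 0.1433.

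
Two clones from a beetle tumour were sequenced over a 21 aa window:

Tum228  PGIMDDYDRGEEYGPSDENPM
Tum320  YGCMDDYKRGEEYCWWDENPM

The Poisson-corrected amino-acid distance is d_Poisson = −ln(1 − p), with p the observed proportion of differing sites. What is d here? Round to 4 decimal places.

Differing sites — 1:P/Y; 3:I/C; 8:D/K; 14:G/C; 15:P/W; 16:S/W.
p = 6/21 = 0.285714.
d = −ln(1 − 0.285714) = −ln(0.714286) = 0.3365.

0.3365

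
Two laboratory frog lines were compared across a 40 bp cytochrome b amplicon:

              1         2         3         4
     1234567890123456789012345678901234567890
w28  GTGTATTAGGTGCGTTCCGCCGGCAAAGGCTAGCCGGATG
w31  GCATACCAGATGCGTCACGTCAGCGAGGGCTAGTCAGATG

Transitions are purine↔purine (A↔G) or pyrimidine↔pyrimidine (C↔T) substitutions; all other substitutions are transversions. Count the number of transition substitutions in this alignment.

12

Mismatches occur at site 2 (T/C, transition), site 3 (G/A, transition), site 6 (T/C, transition), site 7 (T/C, transition), site 10 (G/A, transition), site 16 (T/C, transition), site 17 (C/A, transversion), site 20 (C/T, transition), site 22 (G/A, transition), site 25 (A/G, transition), site 27 (A/G, transition), site 34 (C/T, transition), site 36 (G/A, transition).
Of the 13 differences, 12 transitions and 1 transversion, so the answer is 12.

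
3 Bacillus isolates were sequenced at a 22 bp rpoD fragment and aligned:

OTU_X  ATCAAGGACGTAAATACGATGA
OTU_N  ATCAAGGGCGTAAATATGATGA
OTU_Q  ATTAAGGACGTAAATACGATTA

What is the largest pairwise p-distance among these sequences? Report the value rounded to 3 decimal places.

0.182

Pairwise Hamming distances:
  OTU_X vs OTU_N: 2
  OTU_X vs OTU_Q: 2
  OTU_N vs OTU_Q: 4
The largest is 4 mismatches, between OTU_N and OTU_Q; p = 4/22 = 0.182.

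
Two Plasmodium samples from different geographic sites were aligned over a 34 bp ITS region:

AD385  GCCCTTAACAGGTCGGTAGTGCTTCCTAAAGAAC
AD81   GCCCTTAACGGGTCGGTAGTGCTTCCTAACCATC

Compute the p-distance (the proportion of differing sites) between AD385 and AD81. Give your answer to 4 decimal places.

Differing sites — 10:A/G; 30:A/C; 31:G/C; 33:A/T.
There are 4 differences over 34 sites, so p = 4/34 = 0.1176.

0.1176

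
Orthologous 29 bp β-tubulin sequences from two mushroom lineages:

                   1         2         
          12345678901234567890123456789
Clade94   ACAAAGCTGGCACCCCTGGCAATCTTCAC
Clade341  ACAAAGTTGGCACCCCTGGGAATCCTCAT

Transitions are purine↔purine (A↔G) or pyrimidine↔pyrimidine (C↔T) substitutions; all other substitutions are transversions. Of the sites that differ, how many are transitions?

Differing sites — 7:C/T (Ti); 20:C/G (Tv); 25:T/C (Ti); 29:C/T (Ti).
Of the 4 differences, 3 transitions and 1 transversion, so the answer is 3.

3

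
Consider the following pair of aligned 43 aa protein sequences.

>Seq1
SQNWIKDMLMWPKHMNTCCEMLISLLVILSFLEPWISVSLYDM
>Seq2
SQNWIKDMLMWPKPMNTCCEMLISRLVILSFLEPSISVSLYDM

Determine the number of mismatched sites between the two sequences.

3

The sequences differ at positions 14 (H/P), 25 (L/R), 35 (W/S).
That gives 3 mismatches out of 43 aligned sites, so the Hamming distance is 3.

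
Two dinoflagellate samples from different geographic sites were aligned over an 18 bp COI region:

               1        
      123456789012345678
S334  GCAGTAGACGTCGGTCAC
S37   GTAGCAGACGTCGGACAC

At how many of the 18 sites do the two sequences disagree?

The sequences differ at positions 2 (C/T), 5 (T/C), 15 (T/A).
That gives 3 mismatches out of 18 aligned sites, so the Hamming distance is 3.

3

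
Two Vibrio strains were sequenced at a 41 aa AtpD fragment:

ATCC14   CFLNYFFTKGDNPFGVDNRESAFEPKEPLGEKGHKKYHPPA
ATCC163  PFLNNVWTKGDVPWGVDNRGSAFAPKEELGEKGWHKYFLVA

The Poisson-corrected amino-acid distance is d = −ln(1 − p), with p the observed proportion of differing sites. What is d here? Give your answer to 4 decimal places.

The sequences differ at positions 1 (C/P), 5 (Y/N), 6 (F/V), 7 (F/W), 12 (N/V), 14 (F/W), 20 (E/G), 24 (E/A), 28 (P/E), 34 (H/W), 35 (K/H), 38 (H/F), 39 (P/L), 40 (P/V).
p = 14/41 = 0.341463.
d = −ln(1 − 0.341463) = −ln(0.658537) = 0.4177.

0.4177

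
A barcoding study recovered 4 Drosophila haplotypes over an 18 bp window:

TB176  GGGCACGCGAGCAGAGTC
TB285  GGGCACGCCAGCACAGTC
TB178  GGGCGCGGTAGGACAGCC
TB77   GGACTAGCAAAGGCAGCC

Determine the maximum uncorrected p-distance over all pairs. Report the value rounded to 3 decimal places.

Pairwise Hamming distances:
  TB176 vs TB285: 2
  TB176 vs TB178: 6
  TB176 vs TB77: 9
  TB285 vs TB178: 5
  TB285 vs TB77: 8
  TB178 vs TB77: 7
The largest is 9 mismatches, between TB176 and TB77; p = 9/18 = 0.500.

0.500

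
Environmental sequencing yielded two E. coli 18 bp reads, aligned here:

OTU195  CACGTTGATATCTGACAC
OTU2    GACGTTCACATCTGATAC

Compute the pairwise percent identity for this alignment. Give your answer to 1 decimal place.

77.8%

Differing sites — 1:C/G; 7:G/C; 9:T/C; 16:C/T.
14 of the 18 sites match, so the percent identity is 14/18 × 100 = 77.8%.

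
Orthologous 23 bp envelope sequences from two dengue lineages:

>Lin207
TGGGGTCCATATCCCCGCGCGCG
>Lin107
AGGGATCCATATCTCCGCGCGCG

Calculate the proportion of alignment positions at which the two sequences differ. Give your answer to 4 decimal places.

0.1304

Mismatches occur at site 1 (T↔A), site 5 (G↔A), site 14 (C↔T).
There are 3 differences over 23 sites, so p = 3/23 = 0.1304.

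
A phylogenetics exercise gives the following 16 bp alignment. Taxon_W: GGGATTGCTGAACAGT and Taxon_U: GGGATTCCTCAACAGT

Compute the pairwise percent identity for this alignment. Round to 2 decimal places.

87.50%

Differing sites — 7:G/C; 10:G/C.
14 of the 16 sites match, so the percent identity is 14/16 × 100 = 87.50%.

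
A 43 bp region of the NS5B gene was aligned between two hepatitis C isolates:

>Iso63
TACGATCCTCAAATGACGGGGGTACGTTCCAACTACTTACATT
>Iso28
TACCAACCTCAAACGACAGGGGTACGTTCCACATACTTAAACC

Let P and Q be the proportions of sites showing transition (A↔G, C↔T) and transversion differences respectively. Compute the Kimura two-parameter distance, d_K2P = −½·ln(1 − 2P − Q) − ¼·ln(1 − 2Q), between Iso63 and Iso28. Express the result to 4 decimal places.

0.2462

Mismatches occur at site 4 (G→C, transversion), site 6 (T→A, transversion), site 14 (T→C, transition), site 18 (G→A, transition), site 32 (A→C, transversion), site 33 (C→A, transversion), site 40 (C→A, transversion), site 42 (T→C, transition), site 43 (T→C, transition).
Of the 9 differences, 4 transitions and 5 transversions over 43 sites: P = 4/43 = 0.093023, Q = 5/43 = 0.116279.
d = −0.5·ln(0.697675) − 0.25·ln(0.767442) = −0.5·(-0.360002) − 0.25·(-0.264692) = 0.2462.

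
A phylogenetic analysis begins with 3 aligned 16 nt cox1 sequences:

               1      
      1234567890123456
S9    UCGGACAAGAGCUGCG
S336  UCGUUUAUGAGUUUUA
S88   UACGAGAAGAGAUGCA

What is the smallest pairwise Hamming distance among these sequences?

5

Pairwise Hamming distances:
  S9 vs S336: 8
  S9 vs S88: 5
  S336 vs S88: 9
The smallest is 5, between S9 and S88.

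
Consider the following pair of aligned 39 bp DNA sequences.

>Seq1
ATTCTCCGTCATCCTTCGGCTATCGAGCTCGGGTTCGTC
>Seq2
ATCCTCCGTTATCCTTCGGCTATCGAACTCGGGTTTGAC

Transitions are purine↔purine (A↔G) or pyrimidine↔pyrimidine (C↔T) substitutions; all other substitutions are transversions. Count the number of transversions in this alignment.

1

Mismatches occur at site 3 (T/C, transition), site 10 (C/T, transition), site 27 (G/A, transition), site 36 (C/T, transition), site 38 (T/A, transversion).
Of the 5 differences, 4 transitions and 1 transversion, so the answer is 1.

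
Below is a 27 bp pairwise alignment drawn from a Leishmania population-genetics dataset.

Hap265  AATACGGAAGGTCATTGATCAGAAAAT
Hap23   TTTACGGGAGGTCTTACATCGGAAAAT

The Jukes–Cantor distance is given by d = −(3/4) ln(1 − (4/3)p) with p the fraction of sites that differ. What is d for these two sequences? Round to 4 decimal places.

0.3181

The sequences differ at positions 1 (A/T), 2 (A/T), 8 (A/G), 14 (A/T), 16 (T/A), 17 (G/C), 21 (A/G).
p = 7/27 = 0.259259.
d = −0.75 · ln(1 − (4/3)·0.259259) = −0.75 · ln(0.654321) = −0.75 · (-0.424157) = 0.3181.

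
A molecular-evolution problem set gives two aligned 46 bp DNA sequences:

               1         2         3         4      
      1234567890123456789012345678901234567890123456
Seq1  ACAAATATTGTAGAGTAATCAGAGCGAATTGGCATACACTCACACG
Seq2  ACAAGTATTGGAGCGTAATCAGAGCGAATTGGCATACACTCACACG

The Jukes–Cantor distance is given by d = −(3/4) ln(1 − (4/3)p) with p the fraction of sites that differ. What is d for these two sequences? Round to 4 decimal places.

0.0682

Mismatches occur at site 5 (A→G), site 11 (T→G), site 14 (A→C).
p = 3/46 = 0.065217.
d = −0.75 · ln(1 − (4/3)·0.065217) = −0.75 · ln(0.913044) = −0.75 · (-0.090971) = 0.0682.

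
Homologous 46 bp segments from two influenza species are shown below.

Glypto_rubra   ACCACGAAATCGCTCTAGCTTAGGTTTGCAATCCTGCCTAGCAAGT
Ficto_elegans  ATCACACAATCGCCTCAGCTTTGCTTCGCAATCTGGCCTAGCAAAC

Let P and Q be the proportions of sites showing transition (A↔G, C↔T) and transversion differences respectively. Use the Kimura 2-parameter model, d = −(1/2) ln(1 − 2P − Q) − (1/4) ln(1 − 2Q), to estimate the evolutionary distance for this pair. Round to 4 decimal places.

0.3731

Mismatches occur at site 2 (C→T, transition), site 6 (G→A, transition), site 7 (A→C, transversion), site 14 (T→C, transition), site 15 (C→T, transition), site 16 (T→C, transition), site 22 (A→T, transversion), site 24 (G→C, transversion), site 27 (T→C, transition), site 34 (C→T, transition), site 35 (T→G, transversion), site 45 (G→A, transition), site 46 (T→C, transition).
Of the 13 differences, 9 transitions and 4 transversions over 46 sites: P = 9/46 = 0.195652, Q = 4/46 = 0.086957.
d = −0.5·ln(0.521739) − 0.25·ln(0.826086) = −0.5·(-0.650588) − 0.25·(-0.191056) = 0.3731.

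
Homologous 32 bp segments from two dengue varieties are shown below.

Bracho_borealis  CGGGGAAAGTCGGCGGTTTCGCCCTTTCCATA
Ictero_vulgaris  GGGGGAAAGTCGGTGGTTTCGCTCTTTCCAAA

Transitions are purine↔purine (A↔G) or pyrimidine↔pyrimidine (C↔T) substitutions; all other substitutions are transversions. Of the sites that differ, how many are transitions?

Differing sites — 1:C/G (Tv); 14:C/T (Ti); 23:C/T (Ti); 31:T/A (Tv).
Of the 4 differences, 2 transitions and 2 transversions, so the answer is 2.

2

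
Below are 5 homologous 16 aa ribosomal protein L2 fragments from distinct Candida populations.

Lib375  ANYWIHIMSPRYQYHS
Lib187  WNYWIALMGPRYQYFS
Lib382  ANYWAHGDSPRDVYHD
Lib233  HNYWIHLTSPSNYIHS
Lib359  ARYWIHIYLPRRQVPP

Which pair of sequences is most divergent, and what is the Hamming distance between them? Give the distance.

11

Pairwise Hamming distances:
  Lib375 vs Lib187: 5
  Lib375 vs Lib382: 6
  Lib375 vs Lib233: 7
  Lib375 vs Lib359: 7
  Lib187 vs Lib382: 10
  Lib187 vs Lib233: 9
  Lib187 vs Lib359: 10
  Lib382 vs Lib233: 9
  Lib382 vs Lib359: 10
  Lib233 vs Lib359: 11
The largest is 11, between Lib233 and Lib359.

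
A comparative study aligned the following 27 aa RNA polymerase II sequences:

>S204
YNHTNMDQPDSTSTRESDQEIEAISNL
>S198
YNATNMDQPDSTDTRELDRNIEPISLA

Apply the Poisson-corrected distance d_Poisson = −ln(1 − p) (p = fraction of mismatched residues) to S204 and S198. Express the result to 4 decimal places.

0.3514

The sequences differ at positions 3 (H/A), 13 (S/D), 17 (S/L), 19 (Q/R), 20 (E/N), 23 (A/P), 26 (N/L), 27 (L/A).
p = 8/27 = 0.296296.
d = −ln(1 − 0.296296) = −ln(0.703704) = 0.3514.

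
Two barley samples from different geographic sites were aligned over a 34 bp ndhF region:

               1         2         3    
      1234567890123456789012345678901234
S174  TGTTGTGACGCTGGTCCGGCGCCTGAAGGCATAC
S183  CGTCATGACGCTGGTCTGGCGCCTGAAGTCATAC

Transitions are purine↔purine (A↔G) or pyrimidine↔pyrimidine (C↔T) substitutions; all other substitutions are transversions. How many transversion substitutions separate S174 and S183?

The sequences differ at positions 1 (T/C, transition), 4 (T/C, transition), 5 (G/A, transition), 17 (C/T, transition), 29 (G/T, transversion).
Of the 5 differences, 4 transitions and 1 transversion, so the answer is 1.

1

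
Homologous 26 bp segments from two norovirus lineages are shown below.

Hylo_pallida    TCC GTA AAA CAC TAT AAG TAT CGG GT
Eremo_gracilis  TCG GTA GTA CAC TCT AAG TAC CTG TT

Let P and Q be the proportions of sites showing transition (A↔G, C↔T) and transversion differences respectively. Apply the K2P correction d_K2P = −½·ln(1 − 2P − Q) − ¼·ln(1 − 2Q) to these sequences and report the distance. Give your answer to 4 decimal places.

0.3338

The sequences differ at positions 3 (C/G, transversion), 7 (A/G, transition), 8 (A/T, transversion), 14 (A/C, transversion), 21 (T/C, transition), 23 (G/T, transversion), 25 (G/T, transversion).
Of the 7 differences, 2 transitions and 5 transversions over 26 sites: P = 2/26 = 0.076923, Q = 5/26 = 0.192308.
d = −0.5·ln(0.653846) − 0.25·ln(0.615384) = −0.5·(-0.424883) − 0.25·(-0.485509) = 0.3338.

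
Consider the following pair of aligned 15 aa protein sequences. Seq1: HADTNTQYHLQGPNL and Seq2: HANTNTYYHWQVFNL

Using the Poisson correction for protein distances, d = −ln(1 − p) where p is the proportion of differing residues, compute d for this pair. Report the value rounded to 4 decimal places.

Differing sites — 3:D/N; 7:Q/Y; 10:L/W; 12:G/V; 13:P/F.
p = 5/15 = 0.333333.
d = −ln(1 − 0.333333) = −ln(0.666667) = 0.4055.

0.4055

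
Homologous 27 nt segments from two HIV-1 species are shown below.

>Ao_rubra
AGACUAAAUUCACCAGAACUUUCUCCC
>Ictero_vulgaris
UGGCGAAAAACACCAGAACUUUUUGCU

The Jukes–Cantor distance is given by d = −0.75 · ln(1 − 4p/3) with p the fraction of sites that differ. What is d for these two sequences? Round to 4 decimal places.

0.3770

Differing sites — 1:A/U; 3:A/G; 5:U/G; 9:U/A; 10:U/A; 23:C/U; 25:C/G; 27:C/U.
p = 8/27 = 0.296296.
d = −0.75 · ln(1 − (4/3)·0.296296) = −0.75 · ln(0.604939) = −0.75 · (-0.502628) = 0.3770.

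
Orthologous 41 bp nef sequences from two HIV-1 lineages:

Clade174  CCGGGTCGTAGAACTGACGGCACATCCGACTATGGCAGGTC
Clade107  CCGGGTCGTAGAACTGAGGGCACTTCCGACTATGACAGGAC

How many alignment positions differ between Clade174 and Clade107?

Mismatches occur at site 18 (C↔G), site 24 (A↔T), site 35 (G↔A), site 40 (T↔A).
That gives 4 mismatches out of 41 aligned sites, so the Hamming distance is 4.

4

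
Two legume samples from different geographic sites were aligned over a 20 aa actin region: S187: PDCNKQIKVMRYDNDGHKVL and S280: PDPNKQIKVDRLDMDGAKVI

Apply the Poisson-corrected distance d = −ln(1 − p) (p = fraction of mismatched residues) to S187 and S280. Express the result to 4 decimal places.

0.3567

The sequences differ at positions 3 (C/P), 10 (M/D), 12 (Y/L), 14 (N/M), 17 (H/A), 20 (L/I).
p = 6/20 = 0.300000.
d = −ln(1 − 0.300000) = −ln(0.700000) = 0.3567.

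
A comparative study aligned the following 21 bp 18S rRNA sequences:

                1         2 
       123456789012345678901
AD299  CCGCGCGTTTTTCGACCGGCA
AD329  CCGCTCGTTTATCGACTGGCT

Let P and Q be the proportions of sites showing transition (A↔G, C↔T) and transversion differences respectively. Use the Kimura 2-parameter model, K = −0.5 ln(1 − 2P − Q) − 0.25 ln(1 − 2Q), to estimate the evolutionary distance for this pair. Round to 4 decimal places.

0.2201

Differing sites — 5:G/T (Tv); 11:T/A (Tv); 17:C/T (Ti); 21:A/T (Tv).
Of the 4 differences, 1 transition and 3 transversions over 21 sites: P = 1/21 = 0.047619, Q = 3/21 = 0.142857.
d = −0.5·ln(0.761905) − 0.25·ln(0.714286) = −0.5·(-0.271933) − 0.25·(-0.336472) = 0.2201.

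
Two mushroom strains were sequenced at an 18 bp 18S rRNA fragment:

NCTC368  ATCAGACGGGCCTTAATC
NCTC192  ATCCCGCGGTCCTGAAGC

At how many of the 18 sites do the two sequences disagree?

6

Mismatches occur at site 4 (A↔C), site 5 (G↔C), site 6 (A↔G), site 10 (G↔T), site 14 (T↔G), site 17 (T↔G).
That gives 6 mismatches out of 18 aligned sites, so the Hamming distance is 6.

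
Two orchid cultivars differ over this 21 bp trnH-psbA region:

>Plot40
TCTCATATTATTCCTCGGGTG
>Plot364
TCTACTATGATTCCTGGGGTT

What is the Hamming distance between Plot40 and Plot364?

5

Differing sites — 4:C/A; 5:A/C; 9:T/G; 16:C/G; 21:G/T.
That gives 5 mismatches out of 21 aligned sites, so the Hamming distance is 5.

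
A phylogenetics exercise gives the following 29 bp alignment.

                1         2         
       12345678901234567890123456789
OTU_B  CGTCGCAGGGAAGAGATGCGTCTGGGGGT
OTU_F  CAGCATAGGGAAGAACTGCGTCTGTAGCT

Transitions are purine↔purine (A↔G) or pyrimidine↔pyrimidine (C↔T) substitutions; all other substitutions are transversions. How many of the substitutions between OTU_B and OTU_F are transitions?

Differing sites — 2:G/A (Ti); 3:T/G (Tv); 5:G/A (Ti); 6:C/T (Ti); 15:G/A (Ti); 16:A/C (Tv); 25:G/T (Tv); 26:G/A (Ti); 28:G/C (Tv).
Of the 9 differences, 5 transitions and 4 transversions, so the answer is 5.

5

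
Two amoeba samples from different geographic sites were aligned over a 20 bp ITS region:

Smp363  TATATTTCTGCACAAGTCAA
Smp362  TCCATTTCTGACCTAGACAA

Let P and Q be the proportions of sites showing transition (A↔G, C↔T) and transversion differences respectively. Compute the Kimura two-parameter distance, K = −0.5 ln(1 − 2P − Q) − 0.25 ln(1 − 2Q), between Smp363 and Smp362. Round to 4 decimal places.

Mismatches occur at site 2 (A/C, transversion), site 3 (T/C, transition), site 11 (C/A, transversion), site 12 (A/C, transversion), site 14 (A/T, transversion), site 17 (T/A, transversion).
Of the 6 differences, 1 transition and 5 transversions over 20 sites: P = 1/20 = 0.050000, Q = 5/20 = 0.250000.
d = −0.5·ln(0.650000) − 0.25·ln(0.500000) = −0.5·(-0.430783) − 0.25·(-0.693147) = 0.3887.

0.3887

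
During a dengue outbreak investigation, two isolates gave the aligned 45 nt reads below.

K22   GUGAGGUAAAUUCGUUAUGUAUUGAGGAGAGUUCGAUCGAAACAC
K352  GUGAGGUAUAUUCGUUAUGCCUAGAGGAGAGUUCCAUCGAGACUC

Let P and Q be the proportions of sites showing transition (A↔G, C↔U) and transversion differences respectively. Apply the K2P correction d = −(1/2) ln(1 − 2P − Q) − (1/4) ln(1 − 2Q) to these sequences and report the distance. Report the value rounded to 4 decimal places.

0.1744

Mismatches occur at site 9 (A/U, transversion), site 20 (U/C, transition), site 21 (A/C, transversion), site 23 (U/A, transversion), site 35 (G/C, transversion), site 41 (A/G, transition), site 44 (A/U, transversion).
Of the 7 differences, 2 transitions and 5 transversions over 45 sites: P = 2/45 = 0.044444, Q = 5/45 = 0.111111.
d = −0.5·ln(0.800001) − 0.25·ln(0.777778) = −0.5·(-0.223142) − 0.25·(-0.251314) = 0.1744.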